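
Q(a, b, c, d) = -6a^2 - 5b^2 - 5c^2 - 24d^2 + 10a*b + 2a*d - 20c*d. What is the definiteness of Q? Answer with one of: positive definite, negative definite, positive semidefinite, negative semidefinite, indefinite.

negative definite

The symmetric matrix of Q is A = [[-6, 5, 0, 1], [5, -5, 0, 0], [0, 0, -5, -10], [1, 0, -10, -24]].
Leading principal minors: Δ_1 = -6, Δ_2 = 5, Δ_3 = -25, Δ_4 = 75.
The signs alternate starting with Δ_1 < 0, so by Sylvester's criterion Q is negative definite.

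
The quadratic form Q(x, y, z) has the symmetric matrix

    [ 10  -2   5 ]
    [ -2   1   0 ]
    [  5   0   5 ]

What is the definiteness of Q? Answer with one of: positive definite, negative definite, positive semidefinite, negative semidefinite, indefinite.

positive definite

Symmetric row and column elimination reduces A to a congruent diagonal form with pivots 10, 3/5, 5/6.
So there are 3 positive pivots.
Hence Q is positive definite.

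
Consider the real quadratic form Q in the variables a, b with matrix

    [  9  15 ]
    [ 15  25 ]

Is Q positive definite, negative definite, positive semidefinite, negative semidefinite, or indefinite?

Congruent diagonalization of A (simultaneous row and column reduction) yields pivots 9, 0.
Counting signs: 1 positive, 1 zero.
Hence Q is positive semidefinite.

positive semidefinite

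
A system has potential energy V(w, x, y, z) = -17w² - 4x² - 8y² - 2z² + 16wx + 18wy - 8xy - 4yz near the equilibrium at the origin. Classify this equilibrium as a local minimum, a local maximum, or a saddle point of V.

The Hessian at the origin is H = [[-34, 16, 18, 0], [16, -8, -8, 0], [18, -8, -16, -4], [0, 0, -4, -4]].
Applying the same elementary operations to the rows and columns of H produces a congruent diagonal matrix with entries -34, -8/17, -6, -4/3.
That gives 4 negative pivots.
H is negative definite, so the origin is a strict local maximum.

local maximum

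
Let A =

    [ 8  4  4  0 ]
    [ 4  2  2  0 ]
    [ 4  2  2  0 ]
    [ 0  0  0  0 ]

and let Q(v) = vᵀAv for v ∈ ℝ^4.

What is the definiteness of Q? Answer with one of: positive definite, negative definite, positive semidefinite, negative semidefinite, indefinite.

Row-reducing A symmetrically gives the diagonal entries 8, 0, 0, 0.
Counting signs: 1 positive, 3 zero.
Hence Q is positive semidefinite.

positive semidefinite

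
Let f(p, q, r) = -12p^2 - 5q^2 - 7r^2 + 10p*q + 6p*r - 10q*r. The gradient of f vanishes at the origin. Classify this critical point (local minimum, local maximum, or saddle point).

local maximum

The Hessian at the origin is H = [[-24, 10, 6], [10, -10, -10], [6, -10, -14]].
Symmetric row and column elimination reduces H to a congruent diagonal form with pivots -24, -35/6, -20/7.
So there are 3 negative pivots.
H is negative definite, so the origin is a strict local maximum.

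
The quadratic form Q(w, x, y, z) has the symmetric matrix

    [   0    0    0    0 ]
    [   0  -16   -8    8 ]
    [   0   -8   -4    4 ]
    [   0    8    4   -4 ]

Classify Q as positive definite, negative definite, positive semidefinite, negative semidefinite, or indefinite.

negative semidefinite

Congruent diagonalization of A (simultaneous row and column reduction) yields pivots 0, -16, 0, 0.
Counting signs: 1 negative, 3 zero.
Hence Q is negative semidefinite.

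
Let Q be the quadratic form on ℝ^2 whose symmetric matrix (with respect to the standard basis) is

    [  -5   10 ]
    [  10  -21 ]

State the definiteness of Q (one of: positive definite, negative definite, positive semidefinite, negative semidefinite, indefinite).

negative definite

Leading principal minors: Δ_1 = -5, Δ_2 = 5.
The signs alternate starting with Δ_1 < 0, so by Sylvester's criterion Q is negative definite.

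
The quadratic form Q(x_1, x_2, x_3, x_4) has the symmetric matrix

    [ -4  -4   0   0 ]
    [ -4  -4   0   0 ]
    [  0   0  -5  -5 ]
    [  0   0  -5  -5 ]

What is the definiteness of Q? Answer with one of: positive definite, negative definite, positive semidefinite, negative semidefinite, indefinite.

negative semidefinite

Row-reducing A symmetrically gives the diagonal entries -4, 0, -5, 0.
Counting signs: 2 negative, 2 zero.
Hence Q is negative semidefinite.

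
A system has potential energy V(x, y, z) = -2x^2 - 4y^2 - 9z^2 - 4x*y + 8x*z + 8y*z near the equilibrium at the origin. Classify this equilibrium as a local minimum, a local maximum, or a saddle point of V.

local maximum

The Hessian at the origin is H = [[-4, -4, 8], [-4, -8, 8], [8, 8, -18]].
Row-reducing H symmetrically gives the diagonal entries -4, -4, -2.
Counting signs: 3 negative.
H is negative definite, so the origin is a strict local maximum.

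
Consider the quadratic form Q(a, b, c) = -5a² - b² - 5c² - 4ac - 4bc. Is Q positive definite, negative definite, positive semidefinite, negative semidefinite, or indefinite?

negative definite

The symmetric matrix of Q is A = [[-5, 0, -2], [0, -1, -2], [-2, -2, -5]].
Leading principal minors: Δ_1 = -5, Δ_2 = 5, Δ_3 = -1.
The signs alternate starting with Δ_1 < 0, so by Sylvester's criterion Q is negative definite.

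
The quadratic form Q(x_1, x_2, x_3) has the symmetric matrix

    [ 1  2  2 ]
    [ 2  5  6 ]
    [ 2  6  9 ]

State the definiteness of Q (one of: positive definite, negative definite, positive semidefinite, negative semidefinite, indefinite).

positive definite

Leading principal minors: Δ_1 = 1, Δ_2 = 1, Δ_3 = 1.
All leading principal minors are positive, so by Sylvester's criterion Q is positive definite.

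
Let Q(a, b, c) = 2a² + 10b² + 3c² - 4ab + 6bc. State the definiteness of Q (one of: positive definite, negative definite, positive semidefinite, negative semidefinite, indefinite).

The associated matrix is A = [[2, -2, 0], [-2, 10, 3], [0, 3, 3]].
Symmetric row and column elimination reduces A to a congruent diagonal form with pivots 2, 8, 15/8.
So there are 3 positive pivots.
Hence Q is positive definite.

positive definite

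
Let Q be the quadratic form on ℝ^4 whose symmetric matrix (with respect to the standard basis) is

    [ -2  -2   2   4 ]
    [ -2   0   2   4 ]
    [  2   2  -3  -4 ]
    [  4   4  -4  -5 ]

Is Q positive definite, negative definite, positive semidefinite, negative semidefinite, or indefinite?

Congruent diagonalization of A (simultaneous row and column reduction) yields pivots -2, 2, -1, 3.
So there are 2 positive, 2 negative pivots.
Hence Q is indefinite.

indefinite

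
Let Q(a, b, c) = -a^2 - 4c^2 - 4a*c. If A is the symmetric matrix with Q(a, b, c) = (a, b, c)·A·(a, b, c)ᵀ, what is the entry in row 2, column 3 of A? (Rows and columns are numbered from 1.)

The coefficient of b·c in Q is 0. For a symmetric A this equals A[2,3] + A[3,2] = 2·A[2,3].
So A[2,3] = 0/2 = 0.

0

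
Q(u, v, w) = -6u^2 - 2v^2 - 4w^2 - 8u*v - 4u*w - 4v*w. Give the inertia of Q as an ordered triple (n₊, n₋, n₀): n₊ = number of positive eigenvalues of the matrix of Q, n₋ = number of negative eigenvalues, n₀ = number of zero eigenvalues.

Write A = [[-6, -4, -2], [-4, -2, -2], [-2, -2, -4]].
Applying the same elementary operations to the rows and columns of A produces a congruent diagonal matrix with entries -6, 2/3, -4.
So there are 1 positive, 2 negative pivots.

(1, 2, 0)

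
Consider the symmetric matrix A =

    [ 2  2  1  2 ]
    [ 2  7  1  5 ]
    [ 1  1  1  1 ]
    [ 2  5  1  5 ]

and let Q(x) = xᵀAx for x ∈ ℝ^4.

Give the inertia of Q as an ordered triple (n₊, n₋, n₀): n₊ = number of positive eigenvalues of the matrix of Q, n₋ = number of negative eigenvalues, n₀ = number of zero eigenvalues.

An LDLᵀ factorisation of A has diagonal entries 2, 5, 1/2, 6/5.
Counting signs: 4 positive.

(4, 0, 0)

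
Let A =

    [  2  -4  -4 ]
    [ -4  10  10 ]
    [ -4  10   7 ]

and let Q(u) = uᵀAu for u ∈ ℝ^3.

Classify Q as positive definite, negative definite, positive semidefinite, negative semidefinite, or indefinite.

indefinite

Row-reducing A symmetrically gives the diagonal entries 2, 2, -3.
That gives 2 positive, 1 negative pivots.
Hence Q is indefinite.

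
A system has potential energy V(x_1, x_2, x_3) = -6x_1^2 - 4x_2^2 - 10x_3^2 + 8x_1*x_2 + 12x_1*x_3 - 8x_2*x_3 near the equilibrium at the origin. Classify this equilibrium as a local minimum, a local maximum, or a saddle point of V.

local maximum

The Hessian at the origin is H = [[-12, 8, 12], [8, -8, -8], [12, -8, -20]].
Symmetric row and column elimination reduces H to a congruent diagonal form with pivots -12, -8/3, -8.
That gives 3 negative pivots.
H is negative definite, so the origin is a strict local maximum.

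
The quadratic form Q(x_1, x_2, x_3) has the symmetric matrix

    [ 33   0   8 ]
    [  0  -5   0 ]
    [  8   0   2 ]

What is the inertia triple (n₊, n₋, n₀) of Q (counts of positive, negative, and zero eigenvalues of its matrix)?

Symmetric row and column elimination reduces A to a congruent diagonal form with pivots 33, -5, 2/33.
Counting signs: 2 positive, 1 negative.

(2, 1, 0)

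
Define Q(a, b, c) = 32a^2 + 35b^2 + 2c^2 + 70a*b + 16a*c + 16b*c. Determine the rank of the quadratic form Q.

3

The symmetric matrix is A = [[32, 35, 8], [35, 35, 8], [8, 8, 2]].
Symmetric row and column elimination reduces A to a congruent diagonal form with pivots 32, -105/32, 6/35.
Counting signs: 2 positive, 1 negative.
The rank is the number of nonzero pivots: 3.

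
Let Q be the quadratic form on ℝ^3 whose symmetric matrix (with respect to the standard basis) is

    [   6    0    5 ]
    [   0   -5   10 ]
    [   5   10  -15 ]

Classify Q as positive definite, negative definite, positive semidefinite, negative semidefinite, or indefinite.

An LDLᵀ factorisation of A has diagonal entries 6, -5, 5/6.
That gives 2 positive, 1 negative pivots.
Hence Q is indefinite.

indefinite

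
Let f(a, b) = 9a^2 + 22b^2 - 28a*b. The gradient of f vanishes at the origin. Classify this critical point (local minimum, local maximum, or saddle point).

local minimum

The Hessian at the origin is H = [[18, -28], [-28, 44]].
det H = 18·44 − (-28)² = 8 > 0 and H[1,1] = 18 > 0, so H is positive definite.
Therefore the origin is a local minimum.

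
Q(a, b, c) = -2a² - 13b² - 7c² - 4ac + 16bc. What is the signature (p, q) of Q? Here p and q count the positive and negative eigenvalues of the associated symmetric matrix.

(0, 3)

Write A = [[-2, 0, -2], [0, -13, 8], [-2, 8, -7]].
Symmetric row and column elimination reduces A to a congruent diagonal form with pivots -2, -13, -1/13.
So there are 3 negative pivots.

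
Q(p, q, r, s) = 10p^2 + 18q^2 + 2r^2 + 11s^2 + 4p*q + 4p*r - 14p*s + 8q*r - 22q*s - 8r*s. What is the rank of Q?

4

Write A = [[10, 2, 2, -7], [2, 18, 4, -11], [2, 4, 2, -4], [-7, -11, -4, 11]].
Symmetric row and column elimination reduces A to a congruent diagonal form with pivots 10, 88/5, 19/22, 15/38.
So there are 4 positive pivots.
The rank is the number of nonzero pivots: 4.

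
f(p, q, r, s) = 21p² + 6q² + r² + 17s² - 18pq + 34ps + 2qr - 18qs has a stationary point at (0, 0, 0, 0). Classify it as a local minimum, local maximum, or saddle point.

local minimum

The Hessian at the origin is H = [[42, -18, 0, 34], [-18, 12, 2, -18], [0, 2, 2, 0], [34, -18, 0, 34]].
An LDLᵀ factorisation of H has diagonal entries 42, 30/7, 16/15, 4/3.
That gives 4 positive pivots.
H is positive definite, so the origin is a strict local minimum.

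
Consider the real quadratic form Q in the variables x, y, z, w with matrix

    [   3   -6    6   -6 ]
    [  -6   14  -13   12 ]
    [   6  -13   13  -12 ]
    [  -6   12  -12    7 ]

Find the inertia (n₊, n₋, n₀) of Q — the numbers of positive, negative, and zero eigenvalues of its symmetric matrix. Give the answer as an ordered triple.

(3, 1, 0)

Congruent diagonalization of A (simultaneous row and column reduction) yields pivots 3, 2, 1/2, -5.
Counting signs: 3 positive, 1 negative.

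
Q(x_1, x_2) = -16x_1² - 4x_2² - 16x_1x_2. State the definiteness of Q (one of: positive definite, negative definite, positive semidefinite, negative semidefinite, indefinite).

The associated matrix is A = [[-16, -8], [-8, -4]].
Row-reducing A symmetrically gives the diagonal entries -16, 0.
That gives 1 negative, 1 zero pivots.
Hence Q is negative semidefinite.

negative semidefinite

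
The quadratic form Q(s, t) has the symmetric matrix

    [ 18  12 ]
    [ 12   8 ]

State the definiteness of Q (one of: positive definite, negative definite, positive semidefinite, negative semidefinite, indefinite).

For the 2×2 matrix [[18, 12], [12, 8]]: det = 18·8 − (12)² = 0, trace = 26.
det = 0 so one eigenvalue is zero; the form is semidefinite with the sign of the trace.

positive semidefinite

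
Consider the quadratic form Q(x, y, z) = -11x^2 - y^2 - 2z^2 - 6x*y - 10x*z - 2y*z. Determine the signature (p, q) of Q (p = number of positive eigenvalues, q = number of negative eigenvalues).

Write A = [[-11, -3, -5], [-3, -1, -1], [-5, -1, -2]].
Row-reducing A symmetrically gives the diagonal entries -11, -2/11, 1.
Counting signs: 1 positive, 2 negative.

(1, 2)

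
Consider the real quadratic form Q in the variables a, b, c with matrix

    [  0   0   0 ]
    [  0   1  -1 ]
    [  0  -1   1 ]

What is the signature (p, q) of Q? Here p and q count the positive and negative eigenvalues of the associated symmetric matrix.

Symmetric row and column elimination reduces A to a congruent diagonal form with pivots 0, 1, 0.
Counting signs: 1 positive, 2 zero.

(1, 0)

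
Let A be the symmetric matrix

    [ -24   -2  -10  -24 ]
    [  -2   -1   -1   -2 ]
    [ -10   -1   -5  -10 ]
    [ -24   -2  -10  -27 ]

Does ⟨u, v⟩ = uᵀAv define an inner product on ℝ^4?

Leading principal minors: Δ_1 = -24, Δ_2 = 20, Δ_3 = -16, Δ_4 = 48.
The signs alternate starting with Δ_1 < 0, so by Sylvester's criterion Q is negative definite.
⟨·,·⟩ is an inner product exactly when A is positive definite.

no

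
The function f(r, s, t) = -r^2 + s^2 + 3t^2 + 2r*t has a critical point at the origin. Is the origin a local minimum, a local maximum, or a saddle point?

saddle point

The Hessian at the origin is H = [[-2, 0, 2], [0, 2, 0], [2, 0, 6]].
Applying the same elementary operations to the rows and columns of H produces a congruent diagonal matrix with entries -2, 2, 8.
That gives 2 positive, 1 negative pivots.
H is indefinite, so the origin is a saddle point.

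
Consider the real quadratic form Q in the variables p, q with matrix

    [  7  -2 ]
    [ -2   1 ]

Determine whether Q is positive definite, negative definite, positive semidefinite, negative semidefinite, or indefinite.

Leading principal minors: Δ_1 = 7, Δ_2 = 3.
All leading principal minors are positive, so by Sylvester's criterion Q is positive definite.

positive definite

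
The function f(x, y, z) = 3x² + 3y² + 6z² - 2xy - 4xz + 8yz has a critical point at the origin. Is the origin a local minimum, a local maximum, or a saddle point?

local minimum

The Hessian at the origin is H = [[6, -2, -4], [-2, 6, 8], [-4, 8, 12]].
Row-reducing H symmetrically gives the diagonal entries 6, 16/3, 1.
So there are 3 positive pivots.
H is positive definite, so the origin is a strict local minimum.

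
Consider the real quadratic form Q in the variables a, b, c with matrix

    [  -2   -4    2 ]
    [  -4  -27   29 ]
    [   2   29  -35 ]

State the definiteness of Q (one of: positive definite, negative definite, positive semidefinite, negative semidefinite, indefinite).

Applying the same elementary operations to the rows and columns of A produces a congruent diagonal matrix with entries -2, -19, -2/19.
Counting signs: 3 negative.
Hence Q is negative definite.

negative definite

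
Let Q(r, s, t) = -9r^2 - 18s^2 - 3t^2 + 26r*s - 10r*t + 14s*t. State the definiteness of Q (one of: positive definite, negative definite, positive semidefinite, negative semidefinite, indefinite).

The symmetric matrix is A = [[-9, 13, -5], [13, -18, 7], [-5, 7, -3]].
Symmetric row and column elimination reduces A to a congruent diagonal form with pivots -9, 7/9, -2/7.
Counting signs: 1 positive, 2 negative.
Hence Q is indefinite.

indefinite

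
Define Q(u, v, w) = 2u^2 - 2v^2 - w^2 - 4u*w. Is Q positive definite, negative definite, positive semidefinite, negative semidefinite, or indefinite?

indefinite

Write A = [[2, 0, -2], [0, -2, 0], [-2, 0, -1]].
An LDLᵀ factorisation of A has diagonal entries 2, -2, -3.
Counting signs: 1 positive, 2 negative.
Hence Q is indefinite.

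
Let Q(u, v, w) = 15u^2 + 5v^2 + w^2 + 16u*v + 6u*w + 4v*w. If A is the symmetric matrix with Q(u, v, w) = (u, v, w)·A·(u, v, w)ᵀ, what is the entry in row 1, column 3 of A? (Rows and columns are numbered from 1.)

3

The coefficient of u·w in Q is 6. For a symmetric A this equals A[1,3] + A[3,1] = 2·A[1,3].
So A[1,3] = 6/2 = 3.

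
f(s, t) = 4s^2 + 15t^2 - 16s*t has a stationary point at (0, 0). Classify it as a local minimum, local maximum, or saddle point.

saddle point

The Hessian at the origin is H = [[8, -16], [-16, 30]].
det H = 8·30 − (-16)² = -16 < 0, so H is indefinite.
Therefore the origin is a saddle point.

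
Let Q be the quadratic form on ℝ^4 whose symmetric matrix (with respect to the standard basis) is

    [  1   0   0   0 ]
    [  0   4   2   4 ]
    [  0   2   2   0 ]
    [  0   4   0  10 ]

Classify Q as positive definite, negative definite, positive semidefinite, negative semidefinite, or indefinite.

Applying the same elementary operations to the rows and columns of A produces a congruent diagonal matrix with entries 1, 4, 1, 2.
So there are 4 positive pivots.
Hence Q is positive definite.

positive definite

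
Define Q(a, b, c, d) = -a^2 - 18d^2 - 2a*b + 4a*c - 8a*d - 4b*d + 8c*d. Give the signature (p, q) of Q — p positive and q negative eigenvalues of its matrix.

The associated matrix is A = [[-1, -1, 2, -4], [-1, 0, 0, -2], [2, 0, 0, 4], [-4, -2, 4, -18]].
Row-reducing A symmetrically gives the diagonal entries -1, 1, 0, -6.
Counting signs: 1 positive, 2 negative, 1 zero.

(1, 2)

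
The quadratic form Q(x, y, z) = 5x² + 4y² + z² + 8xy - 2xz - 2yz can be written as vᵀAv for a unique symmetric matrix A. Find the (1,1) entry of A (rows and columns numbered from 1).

The coefficient of x² in Q is 5, and that is exactly A[1,1].

5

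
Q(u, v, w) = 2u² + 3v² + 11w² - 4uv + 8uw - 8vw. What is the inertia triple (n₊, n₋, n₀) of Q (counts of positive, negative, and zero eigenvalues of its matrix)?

The symmetric matrix is A = [[2, -2, 4], [-2, 3, -4], [4, -4, 11]].
Symmetric row and column elimination reduces A to a congruent diagonal form with pivots 2, 1, 3.
That gives 3 positive pivots.

(3, 0, 0)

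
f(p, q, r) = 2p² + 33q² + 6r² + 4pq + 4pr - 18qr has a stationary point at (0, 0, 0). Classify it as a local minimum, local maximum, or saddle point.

The Hessian at the origin is H = [[4, 4, 4], [4, 66, -18], [4, -18, 12]].
Row-reducing H symmetrically gives the diagonal entries 4, 62, 6/31.
That gives 3 positive pivots.
H is positive definite, so the origin is a strict local minimum.

local minimum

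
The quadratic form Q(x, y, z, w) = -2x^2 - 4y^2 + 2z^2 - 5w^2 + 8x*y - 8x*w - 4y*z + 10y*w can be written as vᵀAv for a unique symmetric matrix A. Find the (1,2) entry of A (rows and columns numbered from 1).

4

The coefficient of x·y in Q is 8. For a symmetric A this equals A[1,2] + A[2,1] = 2·A[1,2].
So A[1,2] = 8/2 = 4.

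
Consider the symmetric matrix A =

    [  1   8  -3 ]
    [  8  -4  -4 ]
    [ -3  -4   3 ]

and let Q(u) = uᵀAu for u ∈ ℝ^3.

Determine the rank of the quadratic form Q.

3

Symmetric row and column elimination reduces A to a congruent diagonal form with pivots 1, -68, -2/17.
That gives 1 positive, 2 negative pivots.
The rank is the number of nonzero pivots: 3.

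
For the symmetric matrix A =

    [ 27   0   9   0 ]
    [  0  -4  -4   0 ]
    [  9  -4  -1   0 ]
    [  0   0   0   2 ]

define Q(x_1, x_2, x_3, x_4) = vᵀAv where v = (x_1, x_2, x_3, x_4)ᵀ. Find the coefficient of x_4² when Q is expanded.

2

The coefficient of x_4² is the diagonal entry A[4,4] = 2.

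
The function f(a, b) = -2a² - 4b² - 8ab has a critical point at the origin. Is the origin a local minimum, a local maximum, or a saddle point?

saddle point

The Hessian at the origin is H = [[-4, -8], [-8, -8]].
det H = -4·-8 − (-8)² = -32 < 0, so H is indefinite.
Therefore the origin is a saddle point.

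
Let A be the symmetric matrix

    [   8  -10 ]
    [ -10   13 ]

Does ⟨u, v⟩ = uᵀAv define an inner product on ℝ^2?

yes

Leading principal minors: Δ_1 = 8, Δ_2 = 4.
All leading principal minors are positive, so by Sylvester's criterion Q is positive definite.
⟨·,·⟩ is an inner product exactly when A is positive definite.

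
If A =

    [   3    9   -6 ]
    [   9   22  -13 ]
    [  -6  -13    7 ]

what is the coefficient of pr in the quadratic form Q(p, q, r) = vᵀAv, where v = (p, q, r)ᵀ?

-12

The coefficient of pr is A[1,3] + A[3,1] = 2·(-6) = -12.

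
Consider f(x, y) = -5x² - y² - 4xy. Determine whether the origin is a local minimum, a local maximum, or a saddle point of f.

local maximum

The Hessian at the origin is H = [[-10, -4], [-4, -2]].
det H = -10·-2 − (-4)² = 4 > 0 and H[1,1] = -10 < 0, so H is negative definite.
Therefore the origin is a local maximum.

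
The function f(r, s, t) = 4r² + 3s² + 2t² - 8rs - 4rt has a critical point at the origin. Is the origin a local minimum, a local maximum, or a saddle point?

saddle point

The Hessian at the origin is H = [[8, -8, -4], [-8, 6, 0], [-4, 0, 4]].
Applying the same elementary operations to the rows and columns of H produces a congruent diagonal matrix with entries 8, -2, 10.
So there are 2 positive, 1 negative pivots.
H is indefinite, so the origin is a saddle point.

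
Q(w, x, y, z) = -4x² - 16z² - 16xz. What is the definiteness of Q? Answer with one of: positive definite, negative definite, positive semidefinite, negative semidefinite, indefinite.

The associated matrix is A = [[0, 0, 0, 0], [0, -4, 0, -8], [0, 0, 0, 0], [0, -8, 0, -16]].
Symmetric row and column elimination reduces A to a congruent diagonal form with pivots 0, -4, 0, 0.
Counting signs: 1 negative, 3 zero.
Hence Q is negative semidefinite.

negative semidefinite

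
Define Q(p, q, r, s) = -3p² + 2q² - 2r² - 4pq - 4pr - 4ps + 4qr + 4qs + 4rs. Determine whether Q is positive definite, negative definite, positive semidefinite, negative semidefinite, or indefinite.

Write A = [[-3, -2, -2, -2], [-2, 2, 2, 2], [-2, 2, -2, 2], [-2, 2, 2, 0]].
Row-reducing A symmetrically gives the diagonal entries -3, 10/3, -4, -2.
So there are 1 positive, 3 negative pivots.
Hence Q is indefinite.

indefinite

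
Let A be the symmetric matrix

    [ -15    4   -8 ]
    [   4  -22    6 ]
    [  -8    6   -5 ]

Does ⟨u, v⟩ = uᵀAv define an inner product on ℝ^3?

Congruent diagonalization of A (simultaneous row and column reduction) yields pivots -15, -314/15, -3/157.
That gives 3 negative pivots.
Hence Q is negative definite.
⟨·,·⟩ is an inner product exactly when A is positive definite.

no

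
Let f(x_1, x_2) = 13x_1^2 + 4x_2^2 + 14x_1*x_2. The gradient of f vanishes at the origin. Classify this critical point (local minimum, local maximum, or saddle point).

The Hessian at the origin is H = [[26, 14], [14, 8]].
det H = 26·8 − (14)² = 12 > 0 and H[1,1] = 26 > 0, so H is positive definite.
Therefore the origin is a local minimum.

local minimum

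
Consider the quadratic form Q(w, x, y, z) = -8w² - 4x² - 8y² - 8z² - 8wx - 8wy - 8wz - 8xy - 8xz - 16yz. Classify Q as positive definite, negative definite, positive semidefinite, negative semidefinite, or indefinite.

negative semidefinite

Write A = [[-8, -4, -4, -4], [-4, -4, -4, -4], [-4, -4, -8, -8], [-4, -4, -8, -8]].
Applying the same elementary operations to the rows and columns of A produces a congruent diagonal matrix with entries -8, -2, -4, 0.
So there are 3 negative, 1 zero pivots.
Hence Q is negative semidefinite.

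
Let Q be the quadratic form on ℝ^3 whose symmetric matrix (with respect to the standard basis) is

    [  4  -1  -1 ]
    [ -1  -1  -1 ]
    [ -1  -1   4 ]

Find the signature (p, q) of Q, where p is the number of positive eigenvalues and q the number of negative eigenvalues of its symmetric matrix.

An LDLᵀ factorisation of A has diagonal entries 4, -5/4, 5.
So there are 2 positive, 1 negative pivots.

(2, 1)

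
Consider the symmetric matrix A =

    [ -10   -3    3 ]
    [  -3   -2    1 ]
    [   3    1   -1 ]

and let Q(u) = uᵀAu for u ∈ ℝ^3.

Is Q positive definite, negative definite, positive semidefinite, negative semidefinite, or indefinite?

negative definite

Leading principal minors: Δ_1 = -10, Δ_2 = 11, Δ_3 = -1.
The signs alternate starting with Δ_1 < 0, so by Sylvester's criterion Q is negative definite.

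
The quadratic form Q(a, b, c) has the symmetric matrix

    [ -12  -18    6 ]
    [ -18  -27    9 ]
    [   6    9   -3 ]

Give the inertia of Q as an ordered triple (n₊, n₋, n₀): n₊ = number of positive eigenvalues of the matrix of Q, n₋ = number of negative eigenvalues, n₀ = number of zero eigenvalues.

(0, 1, 2)

Applying the same elementary operations to the rows and columns of A produces a congruent diagonal matrix with entries -12, 0, 0.
So there are 1 negative, 2 zero pivots.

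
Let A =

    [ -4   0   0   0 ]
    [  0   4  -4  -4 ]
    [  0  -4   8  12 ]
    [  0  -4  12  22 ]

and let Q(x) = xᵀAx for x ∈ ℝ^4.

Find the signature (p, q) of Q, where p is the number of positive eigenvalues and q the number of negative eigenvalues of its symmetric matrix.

(3, 1)

An LDLᵀ factorisation of A has diagonal entries -4, 4, 4, 2.
Counting signs: 3 positive, 1 negative.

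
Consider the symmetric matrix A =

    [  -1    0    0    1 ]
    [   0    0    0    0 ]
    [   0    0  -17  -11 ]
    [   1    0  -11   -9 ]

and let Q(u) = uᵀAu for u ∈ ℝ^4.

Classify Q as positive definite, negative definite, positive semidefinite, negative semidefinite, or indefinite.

Applying the same elementary operations to the rows and columns of A produces a congruent diagonal matrix with entries -1, 0, -17, -15/17.
That gives 3 negative, 1 zero pivots.
Hence Q is negative semidefinite.

negative semidefinite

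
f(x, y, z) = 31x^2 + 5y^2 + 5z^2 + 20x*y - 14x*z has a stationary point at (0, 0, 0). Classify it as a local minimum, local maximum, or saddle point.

The Hessian at the origin is H = [[62, 20, -14], [20, 10, 0], [-14, 0, 10]].
Symmetric row and column elimination reduces H to a congruent diagonal form with pivots 62, 110/31, 12/11.
That gives 3 positive pivots.
H is positive definite, so the origin is a strict local minimum.

local minimum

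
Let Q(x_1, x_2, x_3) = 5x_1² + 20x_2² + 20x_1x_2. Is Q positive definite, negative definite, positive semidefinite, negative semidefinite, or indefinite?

The symmetric matrix is A = [[5, 10, 0], [10, 20, 0], [0, 0, 0]].
Applying the same elementary operations to the rows and columns of A produces a congruent diagonal matrix with entries 5, 0, 0.
Counting signs: 1 positive, 2 zero.
Hence Q is positive semidefinite.

positive semidefinite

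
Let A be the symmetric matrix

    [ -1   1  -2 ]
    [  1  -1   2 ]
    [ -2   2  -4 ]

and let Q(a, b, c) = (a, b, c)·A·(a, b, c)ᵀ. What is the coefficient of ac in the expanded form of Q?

-4

The coefficient of ac is A[1,3] + A[3,1] = 2·(-2) = -4.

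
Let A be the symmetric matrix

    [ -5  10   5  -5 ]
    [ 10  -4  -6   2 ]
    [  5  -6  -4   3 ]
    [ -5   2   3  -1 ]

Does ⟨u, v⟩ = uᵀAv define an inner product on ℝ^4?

no

Congruent diagonalization of A (simultaneous row and column reduction) yields pivots -5, 16, 0, 0.
Counting signs: 1 positive, 1 negative, 2 zero.
Hence Q is indefinite.
⟨·,·⟩ is an inner product exactly when A is positive definite.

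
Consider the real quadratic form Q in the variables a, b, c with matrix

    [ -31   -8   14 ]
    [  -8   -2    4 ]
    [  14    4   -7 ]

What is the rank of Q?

3

An LDLᵀ factorisation of A has diagonal entries -31, 2/31, -3.
So there are 1 positive, 2 negative pivots.
The rank is the number of nonzero pivots: 3.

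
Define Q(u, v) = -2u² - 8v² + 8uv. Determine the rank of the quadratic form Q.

Write A = [[-2, 4], [4, -8]].
Applying the same elementary operations to the rows and columns of A produces a congruent diagonal matrix with entries -2, 0.
Counting signs: 1 negative, 1 zero.
The rank is the number of nonzero pivots: 1.

1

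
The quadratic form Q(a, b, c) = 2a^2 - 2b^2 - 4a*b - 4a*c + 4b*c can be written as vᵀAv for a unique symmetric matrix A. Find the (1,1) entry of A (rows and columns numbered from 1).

2

The coefficient of a^2 in Q is 2, and that is exactly A[1,1].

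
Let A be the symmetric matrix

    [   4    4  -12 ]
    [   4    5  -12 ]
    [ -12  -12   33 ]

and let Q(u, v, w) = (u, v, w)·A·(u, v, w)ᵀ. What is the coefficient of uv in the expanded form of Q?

The coefficient of uv is A[1,2] + A[2,1] = 2·4 = 8.

8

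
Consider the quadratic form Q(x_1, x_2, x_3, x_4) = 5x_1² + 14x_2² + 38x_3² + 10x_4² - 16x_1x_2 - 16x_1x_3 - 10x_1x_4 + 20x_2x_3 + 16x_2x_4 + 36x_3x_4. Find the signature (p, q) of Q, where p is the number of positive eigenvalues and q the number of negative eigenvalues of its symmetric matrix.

(3, 1)

The associated matrix is A = [[5, -8, -8, -5], [-8, 14, 10, 8], [-8, 10, 38, 18], [-5, 8, 18, 10]].
Symmetric row and column elimination reduces A to a congruent diagonal form with pivots 5, 6/5, 56/3, -5/14.
That gives 3 positive, 1 negative pivots.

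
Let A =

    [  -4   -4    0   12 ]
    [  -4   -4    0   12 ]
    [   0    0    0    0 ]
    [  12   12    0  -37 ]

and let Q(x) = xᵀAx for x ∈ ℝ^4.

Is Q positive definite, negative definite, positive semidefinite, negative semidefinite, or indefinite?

negative semidefinite

Row-reducing A symmetrically gives the diagonal entries -4, 0, 0, -1.
Counting signs: 2 negative, 2 zero.
Hence Q is negative semidefinite.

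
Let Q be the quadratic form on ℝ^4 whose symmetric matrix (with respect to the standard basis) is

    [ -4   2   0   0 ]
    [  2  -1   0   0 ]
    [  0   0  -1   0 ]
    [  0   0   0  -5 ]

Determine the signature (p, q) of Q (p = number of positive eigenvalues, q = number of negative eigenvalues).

Applying the same elementary operations to the rows and columns of A produces a congruent diagonal matrix with entries -4, 0, -1, -5.
So there are 3 negative, 1 zero pivots.

(0, 3)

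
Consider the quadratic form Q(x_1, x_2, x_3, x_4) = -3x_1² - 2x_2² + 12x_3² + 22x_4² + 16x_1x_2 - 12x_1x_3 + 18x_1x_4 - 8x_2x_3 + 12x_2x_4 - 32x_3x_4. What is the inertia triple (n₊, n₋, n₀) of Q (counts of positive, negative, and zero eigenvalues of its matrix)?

The symmetric matrix is A = [[-3, 8, -6, 9], [8, -2, -4, 6], [-6, -4, 12, -16], [9, 6, -16, 22]].
Congruent diagonalization of A (simultaneous row and column reduction) yields pivots -3, 58/3, 96/29, -5/24.
So there are 2 positive, 2 negative pivots.

(2, 2, 0)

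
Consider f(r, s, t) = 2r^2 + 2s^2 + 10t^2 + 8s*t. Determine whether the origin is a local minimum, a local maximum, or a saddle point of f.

local minimum

The Hessian at the origin is H = [[4, 0, 0], [0, 4, 8], [0, 8, 20]].
Applying the same elementary operations to the rows and columns of H produces a congruent diagonal matrix with entries 4, 4, 4.
So there are 3 positive pivots.
H is positive definite, so the origin is a strict local minimum.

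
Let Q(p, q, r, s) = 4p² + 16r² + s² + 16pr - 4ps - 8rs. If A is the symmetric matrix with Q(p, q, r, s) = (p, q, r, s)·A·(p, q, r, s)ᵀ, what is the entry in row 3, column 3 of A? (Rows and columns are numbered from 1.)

The coefficient of r² in Q is 16, and that is exactly A[3,3].

16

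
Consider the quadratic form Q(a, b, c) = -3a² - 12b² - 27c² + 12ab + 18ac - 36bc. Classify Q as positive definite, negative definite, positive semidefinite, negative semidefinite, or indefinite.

The symmetric matrix is A = [[-3, 6, 9], [6, -12, -18], [9, -18, -27]].
Row-reducing A symmetrically gives the diagonal entries -3, 0, 0.
Counting signs: 1 negative, 2 zero.
Hence Q is negative semidefinite.

negative semidefinite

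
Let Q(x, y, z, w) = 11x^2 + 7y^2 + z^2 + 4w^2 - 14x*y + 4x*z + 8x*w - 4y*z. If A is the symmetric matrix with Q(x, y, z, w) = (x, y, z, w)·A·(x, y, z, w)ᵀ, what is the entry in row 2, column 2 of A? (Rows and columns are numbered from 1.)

7

The coefficient of y^2 in Q is 7, and that is exactly A[2,2].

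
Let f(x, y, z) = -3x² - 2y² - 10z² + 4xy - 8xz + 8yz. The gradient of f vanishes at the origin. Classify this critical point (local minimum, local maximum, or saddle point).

The Hessian at the origin is H = [[-6, 4, -8], [4, -4, 8], [-8, 8, -20]].
Applying the same elementary operations to the rows and columns of H produces a congruent diagonal matrix with entries -6, -4/3, -4.
So there are 3 negative pivots.
H is negative definite, so the origin is a strict local maximum.

local maximum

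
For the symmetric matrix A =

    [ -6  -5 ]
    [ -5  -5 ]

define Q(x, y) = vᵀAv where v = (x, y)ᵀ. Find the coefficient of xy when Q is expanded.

The coefficient of xy is A[1,2] + A[2,1] = 2·(-5) = -10.

-10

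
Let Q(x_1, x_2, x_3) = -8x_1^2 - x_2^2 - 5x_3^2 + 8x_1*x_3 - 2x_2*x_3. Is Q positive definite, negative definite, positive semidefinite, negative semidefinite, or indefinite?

negative definite

Write A = [[-8, 0, 4], [0, -1, -1], [4, -1, -5]].
Symmetric row and column elimination reduces A to a congruent diagonal form with pivots -8, -1, -2.
That gives 3 negative pivots.
Hence Q is negative definite.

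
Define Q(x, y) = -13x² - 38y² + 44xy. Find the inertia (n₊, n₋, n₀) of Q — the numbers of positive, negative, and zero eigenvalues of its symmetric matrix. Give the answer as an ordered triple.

Write A = [[-13, 22], [22, -38]].
Congruent diagonalization of A (simultaneous row and column reduction) yields pivots -13, -10/13.
Counting signs: 2 negative.

(0, 2, 0)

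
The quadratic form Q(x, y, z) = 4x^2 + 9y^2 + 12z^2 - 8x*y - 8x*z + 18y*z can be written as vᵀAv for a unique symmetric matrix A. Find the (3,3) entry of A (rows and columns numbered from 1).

12

The coefficient of z^2 in Q is 12, and that is exactly A[3,3].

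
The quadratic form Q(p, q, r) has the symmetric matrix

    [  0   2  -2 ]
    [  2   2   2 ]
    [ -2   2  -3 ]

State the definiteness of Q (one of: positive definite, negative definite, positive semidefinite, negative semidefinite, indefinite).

A is congruent to a diagonal matrix with 2 positive, 1 negative and 0 zero entries, so Q is indefinite.

indefinite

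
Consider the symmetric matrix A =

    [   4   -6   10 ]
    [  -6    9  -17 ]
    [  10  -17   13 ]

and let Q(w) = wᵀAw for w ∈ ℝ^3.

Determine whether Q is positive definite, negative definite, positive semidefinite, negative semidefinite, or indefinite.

indefinite

A is congruent to a diagonal matrix with 2 positive, 1 negative and 0 zero entries, so Q is indefinite.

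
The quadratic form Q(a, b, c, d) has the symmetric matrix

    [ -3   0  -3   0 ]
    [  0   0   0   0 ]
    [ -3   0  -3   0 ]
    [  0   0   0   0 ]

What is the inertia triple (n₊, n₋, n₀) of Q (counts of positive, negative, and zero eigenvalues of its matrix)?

Symmetric row and column elimination reduces A to a congruent diagonal form with pivots -3, 0, 0, 0.
That gives 1 negative, 3 zero pivots.

(0, 1, 3)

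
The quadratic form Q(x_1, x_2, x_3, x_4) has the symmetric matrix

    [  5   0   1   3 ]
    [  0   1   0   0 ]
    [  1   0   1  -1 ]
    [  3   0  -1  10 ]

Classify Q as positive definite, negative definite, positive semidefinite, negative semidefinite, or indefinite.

Congruent diagonalization of A (simultaneous row and column reduction) yields pivots 5, 1, 4/5, 5.
Counting signs: 4 positive.
Hence Q is positive definite.

positive definite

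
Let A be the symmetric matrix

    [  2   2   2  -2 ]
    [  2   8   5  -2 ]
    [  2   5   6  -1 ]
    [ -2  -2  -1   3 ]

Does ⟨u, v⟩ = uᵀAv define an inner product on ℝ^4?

Leading principal minors: Δ_1 = 2, Δ_2 = 12, Δ_3 = 30, Δ_4 = 18.
All leading principal minors are positive, so by Sylvester's criterion Q is positive definite.
⟨·,·⟩ is an inner product exactly when A is positive definite.

yes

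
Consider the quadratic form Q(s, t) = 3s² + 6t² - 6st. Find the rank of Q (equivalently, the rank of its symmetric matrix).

The associated matrix is A = [[3, -3], [-3, 6]].
Symmetric row and column elimination reduces A to a congruent diagonal form with pivots 3, 3.
That gives 2 positive pivots.
The rank is the number of nonzero pivots: 2.

2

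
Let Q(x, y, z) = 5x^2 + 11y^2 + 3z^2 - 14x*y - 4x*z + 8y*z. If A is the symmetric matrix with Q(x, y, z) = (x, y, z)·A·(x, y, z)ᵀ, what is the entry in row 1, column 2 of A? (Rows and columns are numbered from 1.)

The coefficient of x·y in Q is -14. For a symmetric A this equals A[1,2] + A[2,1] = 2·A[1,2].
So A[1,2] = -14/2 = -7.

-7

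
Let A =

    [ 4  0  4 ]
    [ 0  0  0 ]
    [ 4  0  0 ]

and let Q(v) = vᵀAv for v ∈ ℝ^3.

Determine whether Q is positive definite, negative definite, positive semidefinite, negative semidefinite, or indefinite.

indefinite

Symmetric row and column elimination reduces A to a congruent diagonal form with pivots 4, 0, -4.
That gives 1 positive, 1 negative, 1 zero pivots.
Hence Q is indefinite.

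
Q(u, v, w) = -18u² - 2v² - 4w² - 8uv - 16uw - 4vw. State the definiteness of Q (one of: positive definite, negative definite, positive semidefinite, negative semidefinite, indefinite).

The symmetric matrix of Q is A = [[-18, -4, -8], [-4, -2, -2], [-8, -2, -4]].
Leading principal minors: Δ_1 = -18, Δ_2 = 20, Δ_3 = -8.
The signs alternate starting with Δ_1 < 0, so by Sylvester's criterion Q is negative definite.

negative definite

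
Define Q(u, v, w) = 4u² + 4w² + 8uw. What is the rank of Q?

1

The associated matrix is A = [[4, 0, 4], [0, 0, 0], [4, 0, 4]].
Applying the same elementary operations to the rows and columns of A produces a congruent diagonal matrix with entries 4, 0, 0.
Counting signs: 1 positive, 2 zero.
The rank is the number of nonzero pivots: 1.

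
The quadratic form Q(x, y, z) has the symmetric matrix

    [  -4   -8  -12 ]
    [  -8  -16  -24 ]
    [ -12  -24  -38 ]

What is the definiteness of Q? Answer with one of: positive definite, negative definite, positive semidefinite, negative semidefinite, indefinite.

Congruent diagonalization of A (simultaneous row and column reduction) yields pivots -4, 0, -2.
That gives 2 negative, 1 zero pivots.
Hence Q is negative semidefinite.

negative semidefinite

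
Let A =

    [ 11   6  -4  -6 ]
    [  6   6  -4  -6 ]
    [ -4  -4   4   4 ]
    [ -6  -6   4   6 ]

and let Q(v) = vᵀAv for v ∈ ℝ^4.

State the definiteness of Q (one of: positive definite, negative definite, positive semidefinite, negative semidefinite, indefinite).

positive semidefinite

Symmetric row and column elimination reduces A to a congruent diagonal form with pivots 11, 30/11, 4/3, 0.
That gives 3 positive, 1 zero pivots.
Hence Q is positive semidefinite.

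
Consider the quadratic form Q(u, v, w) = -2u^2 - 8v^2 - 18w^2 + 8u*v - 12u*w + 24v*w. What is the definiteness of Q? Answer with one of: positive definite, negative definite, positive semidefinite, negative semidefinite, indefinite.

negative semidefinite

The symmetric matrix is A = [[-2, 4, -6], [4, -8, 12], [-6, 12, -18]].
Applying the same elementary operations to the rows and columns of A produces a congruent diagonal matrix with entries -2, 0, 0.
So there are 1 negative, 2 zero pivots.
Hence Q is negative semidefinite.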